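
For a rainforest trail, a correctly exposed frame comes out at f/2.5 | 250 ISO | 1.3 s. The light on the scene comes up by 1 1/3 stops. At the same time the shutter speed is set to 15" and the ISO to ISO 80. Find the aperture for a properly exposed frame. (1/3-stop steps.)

Scene light: 1 1/3 stops brighter.
Shutter speed: 1.3 → 1.6 → 2 → 2.5 → 3.2 → 4 → 5 → 6 → 8 → 10 → 13 → 15 — 3 2/3 stops longer (brighter).
ISO: 250 → 200 → 160 → 125 → 100 → 80 — 1 2/3 stops dropped (darker).
Net so far: 3 1/3 stops brighter. Aperture: f/2.5 → f/2.8 → f/3.2 → f/3.5 → f/4 → f/4.5 → f/5 → f/5.6 → f/6.3 → f/7.1 → f/8.

f/8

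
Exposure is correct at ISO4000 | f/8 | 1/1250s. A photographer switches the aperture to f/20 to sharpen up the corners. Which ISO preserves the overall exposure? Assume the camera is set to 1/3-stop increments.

ISO 25600

Aperture: f/8 → f/9 → f/10 → f/11 → f/13 → f/14 → f/16 → f/18 → f/20 — 2 2/3 stops stopped down (darker).
Need 2 2/3 stops brighter from the ISO: 4000 → 5000 → 6400 → 8000 → 10000 → 12800 → 16000 → 20000 → 25600.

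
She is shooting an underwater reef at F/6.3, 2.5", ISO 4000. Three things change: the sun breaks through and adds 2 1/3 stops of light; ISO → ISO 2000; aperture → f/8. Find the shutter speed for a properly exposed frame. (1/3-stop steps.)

1.6 s

Scene light: 2 1/3 stops brighter.
ISO: 4000 → 3200 → 2500 → 2000 — 1 stop dropped (darker).
Aperture: f/6.3 → f/7.1 → f/8 — 2/3 stop smaller aperture (darker).
Net so far: 2/3 stop brighter. Shutter speed: 2.5 → 2 → 1.6.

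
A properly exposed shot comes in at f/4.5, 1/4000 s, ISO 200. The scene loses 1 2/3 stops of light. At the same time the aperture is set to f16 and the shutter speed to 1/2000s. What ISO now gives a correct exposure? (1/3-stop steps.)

ISO 4000

Scene light: 1 2/3 stops darker.
Aperture: f/4.5 → f/5 → f/5.6 → f/6.3 → f/7.1 → f/8 → f/9 → f/10 → f/11 → f/13 → f/14 → f/16 — 3 2/3 stops narrower (darker).
Shutter speed: 1/4000 → 1/3200 → 1/2500 → 1/2000 — 1 stop slower (brighter).
Net so far: 4 1/3 stops darker. ISO: 200 → 250 → 320 → 400 → 500 → 640 → 800 → 1000 → 1250 → 1600 → 2000 → 2500 → 3200 → 4000.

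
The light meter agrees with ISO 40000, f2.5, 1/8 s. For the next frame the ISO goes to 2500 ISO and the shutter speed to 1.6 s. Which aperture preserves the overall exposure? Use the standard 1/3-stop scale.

ISO: 40000 → 32000 → 25600 → 20000 → 16000 → 12800 → 10000 → 8000 → 6400 → 5000 → 4000 → 3200 → 2500 — 4 stops lower (darker).
Shutter speed: 1/8 → 1/6 → 1/5 → 1/4 → 0.3 → 0.4 → 0.5 → 0.6 → 0.8 → 1 → 1.3 → 1.6 — 3 2/3 stops slower (brighter).
Net change so far: 1/3 stop darker. Offset with the aperture: f/2.5 → f/2.2.

f/2.2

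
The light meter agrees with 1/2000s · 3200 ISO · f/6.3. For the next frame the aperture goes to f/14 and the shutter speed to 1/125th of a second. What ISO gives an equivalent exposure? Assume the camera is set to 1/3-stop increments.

Aperture: f/6.3 → f/7.1 → f/8 → f/9 → f/10 → f/11 → f/13 → f/14 — 2 1/3 stops narrower (darker).
Shutter speed: 1/2000 → 1/1600 → 1/1250 → 1/1000 → 1/800 → 1/640 → 1/500 → 1/400 → 1/320 → 1/250 → 1/200 → 1/160 → 1/125 — 4 stops longer (brighter).
Net change so far: 1 2/3 stops brighter. Offset with the ISO: 3200 → 2500 → 2000 → 1600 → 1250 → 1000.

ISO 1000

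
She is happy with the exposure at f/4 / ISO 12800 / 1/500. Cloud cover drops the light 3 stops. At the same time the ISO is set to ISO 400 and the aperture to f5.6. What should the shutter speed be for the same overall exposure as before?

1 s

Scene light: 3 stops darker.
ISO: 12800 → 6400 → 3200 → 1600 → 800 → 400 — 5 stops lower (darker).
Aperture: f/4 → f/5.6 — 1 stop stopped down (darker).
Net so far: 9 stops darker. Shutter speed: 1/500 → 1/250 → 1/125 → 1/60 → 1/30 → 1/15 → 1/8 → 1/4 → 1/2 → 1.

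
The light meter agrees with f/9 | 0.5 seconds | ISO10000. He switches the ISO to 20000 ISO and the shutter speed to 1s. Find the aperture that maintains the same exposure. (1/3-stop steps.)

ISO: 10000 → 12800 → 16000 → 20000 — 1 stop higher (brighter).
Shutter speed: 0.5 → 0.6 → 0.8 → 1 — 1 stop slower (brighter).
Net change so far: 2 stops brighter. Offset with the aperture: f/9 → f/10 → f/11 → f/13 → f/14 → f/16 → f/18.

f/18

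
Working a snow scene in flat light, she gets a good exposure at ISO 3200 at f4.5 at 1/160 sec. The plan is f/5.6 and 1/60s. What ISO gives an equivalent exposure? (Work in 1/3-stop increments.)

Aperture: f/4.5 → f/5 → f/5.6 — 2/3 stop smaller aperture (darker).
Shutter speed: 1/160 → 1/125 → 1/100 → 1/80 → 1/60 — 1 1/3 stops slower (brighter).
Net change so far: 2/3 stop brighter. Offset with the ISO: 3200 → 2500 → 2000.

ISO 2000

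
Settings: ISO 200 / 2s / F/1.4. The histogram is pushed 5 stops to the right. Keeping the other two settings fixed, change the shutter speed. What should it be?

1/15s

Overexposed by 5 stops → need 5 stops darker.
Shutter speed: 2 → 1 → 1/2 → 1/4 → 1/8 → 1/15.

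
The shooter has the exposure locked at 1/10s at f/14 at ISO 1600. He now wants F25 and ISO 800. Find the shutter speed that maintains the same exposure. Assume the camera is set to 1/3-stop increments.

0.6 s

Aperture: f/14 → f/16 → f/18 → f/20 → f/22 → f/25 — 1 2/3 stops smaller aperture (darker).
ISO: 1600 → 1250 → 1000 → 800 — 1 stop dropped (darker).
Net change so far: 2 2/3 stops darker. Offset with the shutter speed: 1/10 → 1/8 → 1/6 → 1/5 → 1/4 → 0.3 → 0.4 → 0.5 → 0.6.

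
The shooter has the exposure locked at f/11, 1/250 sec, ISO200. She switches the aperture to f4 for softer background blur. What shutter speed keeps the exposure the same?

1/2000s

Aperture: f/11 → f/8 → f/5.6 → f/4 — 3 stops wider (brighter).
Need 3 stops darker from the shutter speed: 1/250 → 1/500 → 1/1000 → 1/2000.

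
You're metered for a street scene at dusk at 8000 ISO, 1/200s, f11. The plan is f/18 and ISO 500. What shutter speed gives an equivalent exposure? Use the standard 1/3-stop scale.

Aperture: f/11 → f/13 → f/14 → f/16 → f/18 — 1 1/3 stops stopped down (darker).
ISO: 8000 → 6400 → 5000 → 4000 → 3200 → 2500 → 2000 → 1600 → 1250 → 1000 → 800 → 640 → 500 — 4 stops dropped (darker).
Net change so far: 5 1/3 stops darker. Offset with the shutter speed: 1/200 → 1/160 → 1/125 → 1/100 → 1/80 → 1/60 → 1/50 → 1/40 → 1/30 → 1/25 → 1/20 → 1/15 → 1/13 → 1/10 → 1/8 → 1/6 → 1/5.

1/5s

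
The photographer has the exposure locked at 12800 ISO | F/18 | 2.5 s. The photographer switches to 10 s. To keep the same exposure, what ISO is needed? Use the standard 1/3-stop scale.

ISO 3200

Shutter speed: 2.5 → 3.2 → 4 → 5 → 6 → 8 → 10 — 2 stops slower (brighter).
Need 2 stops darker from the ISO: 12800 → 10000 → 8000 → 6400 → 5000 → 4000 → 3200.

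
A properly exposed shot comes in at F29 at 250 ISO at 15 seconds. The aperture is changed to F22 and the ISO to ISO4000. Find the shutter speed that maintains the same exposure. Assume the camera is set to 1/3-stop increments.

Aperture: f/29 → f/25 → f/22 — 2/3 stop opened up (brighter).
ISO: 250 → 320 → 400 → 500 → 640 → 800 → 1000 → 1250 → 1600 → 2000 → 2500 → 3200 → 4000 — 4 stops higher (brighter).
Net change so far: 4 2/3 stops brighter. Offset with the shutter speed: 15 → 13 → 10 → 8 → 6 → 5 → 4 → 3.2 → 2.5 → 2 → 1.6 → 1.3 → 1 → 0.8 → 0.6.

0.6 s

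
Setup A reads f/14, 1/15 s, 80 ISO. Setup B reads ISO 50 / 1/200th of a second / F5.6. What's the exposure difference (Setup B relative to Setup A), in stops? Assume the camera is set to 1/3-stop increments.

Aperture: f/14 → f/13 → f/11 → f/10 → f/9 → f/8 → f/7.1 → f/6.3 → f/5.6 — 2 2/3 stops opened up (brighter).
Shutter speed: 1/15 → 1/20 → 1/25 → 1/30 → 1/40 → 1/50 → 1/60 → 1/80 → 1/100 → 1/125 → 1/160 → 1/200 — 3 2/3 stops faster (darker).
ISO: 80 → 64 → 50 — 2/3 stop lower (darker).
Net: +2 2/3 −3 2/3 −2/3 = −1 2/3 stops.

1 2/3 stops darker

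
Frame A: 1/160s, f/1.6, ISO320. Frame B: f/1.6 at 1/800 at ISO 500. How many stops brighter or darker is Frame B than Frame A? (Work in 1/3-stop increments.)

1 2/3 stops darker

Aperture: unchanged.
Shutter speed: 1/160 → 1/200 → 1/250 → 1/320 → 1/400 → 1/500 → 1/640 → 1/800 — 2 1/3 stops faster (darker).
ISO: 320 → 400 → 500 — 2/3 stop raised (brighter).
Net: −2 1/3 +2/3 = −1 2/3 stops.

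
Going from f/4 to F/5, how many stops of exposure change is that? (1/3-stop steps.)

f/4 → f/4.5 → f/5 — count the steps: 2 third-stops = 2/3 stop.

2/3 stop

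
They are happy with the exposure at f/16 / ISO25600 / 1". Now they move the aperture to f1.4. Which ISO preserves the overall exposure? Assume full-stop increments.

Aperture: f/16 → f/11 → f/8 → f/5.6 → f/4 → f/2.8 → f/2 → f/1.4 — 7 stops wider (brighter).
Need 7 stops darker from the ISO: 25600 → 12800 → 6400 → 3200 → 1600 → 800 → 400 → 200.

ISO 200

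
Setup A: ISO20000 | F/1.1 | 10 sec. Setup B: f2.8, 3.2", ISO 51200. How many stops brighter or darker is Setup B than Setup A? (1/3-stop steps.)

Aperture: f/1.1 → f/1.2 → f/1.4 → f/1.6 → f/1.8 → f/2 → f/2.2 → f/2.5 → f/2.8 — 2 2/3 stops stopped down (darker).
Shutter speed: 10 → 8 → 6 → 5 → 4 → 3.2 — 1 2/3 stops faster (darker).
ISO: 20000 → 25600 → 32000 → 40000 → 51200 — 1 1/3 stops raised (brighter).
Net: −2 2/3 −1 2/3 +1 1/3 = −3 stops.

3 stops darker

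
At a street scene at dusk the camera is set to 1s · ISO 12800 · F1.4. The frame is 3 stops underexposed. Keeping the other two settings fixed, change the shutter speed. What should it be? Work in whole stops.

8 s

Underexposed by 3 stops → need 3 stops brighter.
Shutter speed: 1 → 2 → 4 → 8.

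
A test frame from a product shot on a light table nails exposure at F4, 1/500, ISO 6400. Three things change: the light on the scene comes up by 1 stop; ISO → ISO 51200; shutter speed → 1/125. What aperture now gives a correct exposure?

Scene light: 1 stop brighter.
ISO: 6400 → 12800 → 25600 → 51200 — 3 stops higher (brighter).
Shutter speed: 1/500 → 1/250 → 1/125 — 2 stops longer (brighter).
Net so far: 6 stops brighter. Aperture: f/4 → f/5.6 → f/8 → f/11 → f/16 → f/22 → f/32.

f/32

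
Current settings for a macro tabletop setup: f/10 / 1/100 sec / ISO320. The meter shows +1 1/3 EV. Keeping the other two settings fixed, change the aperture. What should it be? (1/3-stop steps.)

f/16

Overexposed by 1 1/3 stops → need 1 1/3 stops darker.
Aperture: f/10 → f/11 → f/13 → f/14 → f/16.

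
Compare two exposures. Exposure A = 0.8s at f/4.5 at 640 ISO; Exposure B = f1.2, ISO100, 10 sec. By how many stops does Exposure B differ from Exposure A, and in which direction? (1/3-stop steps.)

4 2/3 stops brighter

Aperture: f/4.5 → f/4 → f/3.5 → f/3.2 → f/2.8 → f/2.5 → f/2.2 → f/2 → f/1.8 → f/1.6 → f/1.4 → f/1.2 — 3 2/3 stops opened up (brighter).
Shutter speed: 0.8 → 1 → 1.3 → 1.6 → 2 → 2.5 → 3.2 → 4 → 5 → 6 → 8 → 10 — 3 2/3 stops slower (brighter).
ISO: 640 → 500 → 400 → 320 → 250 → 200 → 160 → 125 → 100 — 2 2/3 stops lower (darker).
Net: +3 2/3 +3 2/3 −2 2/3 = +4 2/3 stops.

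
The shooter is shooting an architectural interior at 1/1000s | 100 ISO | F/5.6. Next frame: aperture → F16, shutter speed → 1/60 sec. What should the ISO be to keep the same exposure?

Aperture: f/5.6 → f/8 → f/11 → f/16 — 3 stops stopped down (darker).
Shutter speed: 1/1000 → 1/500 → 1/250 → 1/125 → 1/60 — 4 stops longer (brighter).
Net change so far: 1 stop brighter. Offset with the ISO: 100 → 50.

ISO 50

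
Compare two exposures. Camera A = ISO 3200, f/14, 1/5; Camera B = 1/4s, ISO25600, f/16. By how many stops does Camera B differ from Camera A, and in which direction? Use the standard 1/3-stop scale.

Aperture: f/14 → f/16 — 1/3 stop smaller aperture (darker).
Shutter speed: 1/5 → 1/4 — 1/3 stop slower (brighter).
ISO: 3200 → 4000 → 5000 → 6400 → 8000 → 10000 → 12800 → 16000 → 20000 → 25600 — 3 stops raised (brighter).
Net: −1/3 +1/3 +3 = +3 stops.

3 stops brighter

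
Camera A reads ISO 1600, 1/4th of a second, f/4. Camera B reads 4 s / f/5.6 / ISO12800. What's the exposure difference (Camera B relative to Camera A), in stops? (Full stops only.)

6 stops brighter

Aperture: f/4 → f/5.6 — 1 stop stopped down (darker).
Shutter speed: 1/4 → 1/2 → 1 → 2 → 4 — 4 stops longer (brighter).
ISO: 1600 → 3200 → 6400 → 12800 — 3 stops higher (brighter).
Net: −1 +4 +3 = +6 stops.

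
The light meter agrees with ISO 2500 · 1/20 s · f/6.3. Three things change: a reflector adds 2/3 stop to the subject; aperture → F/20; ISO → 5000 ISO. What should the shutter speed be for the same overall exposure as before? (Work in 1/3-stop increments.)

1/6s

Scene light: 2/3 stop brighter.
Aperture: f/6.3 → f/7.1 → f/8 → f/9 → f/10 → f/11 → f/13 → f/14 → f/16 → f/18 → f/20 — 3 1/3 stops smaller aperture (darker).
ISO: 2500 → 3200 → 4000 → 5000 — 1 stop raised (brighter).
Net so far: 1 2/3 stops darker. Shutter speed: 1/20 → 1/15 → 1/13 → 1/10 → 1/8 → 1/6.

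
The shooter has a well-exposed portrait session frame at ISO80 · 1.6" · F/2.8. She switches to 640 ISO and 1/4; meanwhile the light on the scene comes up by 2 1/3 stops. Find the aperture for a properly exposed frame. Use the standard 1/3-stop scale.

f/7.1

Scene light: 2 1/3 stops brighter.
ISO: 80 → 100 → 125 → 160 → 200 → 250 → 320 → 400 → 500 → 640 — 3 stops raised (brighter).
Shutter speed: 1.6 → 1.3 → 1 → 0.8 → 0.6 → 0.5 → 0.4 → 0.3 → 1/4 — 2 2/3 stops shorter (darker).
Net so far: 2 2/3 stops brighter. Aperture: f/2.8 → f/3.2 → f/3.5 → f/4 → f/4.5 → f/5 → f/5.6 → f/6.3 → f/7.1.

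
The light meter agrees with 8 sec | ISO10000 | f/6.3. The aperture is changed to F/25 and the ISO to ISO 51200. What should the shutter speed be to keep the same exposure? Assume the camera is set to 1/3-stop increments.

25 s

Aperture: f/6.3 → f/7.1 → f/8 → f/9 → f/10 → f/11 → f/13 → f/14 → f/16 → f/18 → f/20 → f/22 → f/25 — 4 stops narrower (darker).
ISO: 10000 → 12800 → 16000 → 20000 → 25600 → 32000 → 40000 → 51200 — 2 1/3 stops higher (brighter).
Net change so far: 1 2/3 stops darker. Offset with the shutter speed: 8 → 10 → 13 → 15 → 20 → 25.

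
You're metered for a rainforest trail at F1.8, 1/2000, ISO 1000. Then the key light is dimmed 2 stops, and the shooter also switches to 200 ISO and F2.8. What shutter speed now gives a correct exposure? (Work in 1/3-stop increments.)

Scene light: 2 stops darker.
ISO: 1000 → 800 → 640 → 500 → 400 → 320 → 250 → 200 — 2 1/3 stops lower (darker).
Aperture: f/1.8 → f/2 → f/2.2 → f/2.5 → f/2.8 — 1 1/3 stops narrower (darker).
Net so far: 5 2/3 stops darker. Shutter speed: 1/2000 → 1/1600 → 1/1250 → 1/1000 → 1/800 → 1/640 → 1/500 → 1/400 → 1/320 → 1/250 → 1/200 → 1/160 → 1/125 → 1/100 → 1/80 → 1/60 → 1/50 → 1/40.

1/40s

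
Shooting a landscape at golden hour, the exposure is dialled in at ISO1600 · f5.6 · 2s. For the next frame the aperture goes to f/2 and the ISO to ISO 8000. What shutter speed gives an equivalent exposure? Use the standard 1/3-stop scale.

1/20s

Aperture: f/5.6 → f/5 → f/4.5 → f/4 → f/3.5 → f/3.2 → f/2.8 → f/2.5 → f/2.2 → f/2 — 3 stops wider (brighter).
ISO: 1600 → 2000 → 2500 → 3200 → 4000 → 5000 → 6400 → 8000 — 2 1/3 stops higher (brighter).
Net change so far: 5 1/3 stops brighter. Offset with the shutter speed: 2 → 1.6 → 1.3 → 1 → 0.8 → 0.6 → 0.5 → 0.4 → 0.3 → 1/4 → 1/5 → 1/6 → 1/8 → 1/10 → 1/13 → 1/15 → 1/20.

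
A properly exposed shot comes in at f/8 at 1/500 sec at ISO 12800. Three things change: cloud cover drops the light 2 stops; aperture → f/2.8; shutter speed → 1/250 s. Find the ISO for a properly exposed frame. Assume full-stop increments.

ISO 3200

Scene light: 2 stops darker.
Aperture: f/8 → f/5.6 → f/4 → f/2.8 — 3 stops opened up (brighter).
Shutter speed: 1/500 → 1/250 — 1 stop slower (brighter).
Net so far: 2 stops brighter. ISO: 12800 → 6400 → 3200.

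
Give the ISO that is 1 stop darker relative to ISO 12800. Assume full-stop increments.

ISO: 12800 → 6400 — 1 stop dropped (darker).

ISO 6400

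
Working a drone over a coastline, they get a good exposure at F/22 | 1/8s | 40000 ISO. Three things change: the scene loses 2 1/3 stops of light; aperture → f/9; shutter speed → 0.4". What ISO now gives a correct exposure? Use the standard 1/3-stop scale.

ISO 10000

Scene light: 2 1/3 stops darker.
Aperture: f/22 → f/20 → f/18 → f/16 → f/14 → f/13 → f/11 → f/10 → f/9 — 2 2/3 stops opened up (brighter).
Shutter speed: 1/8 → 1/6 → 1/5 → 1/4 → 0.3 → 0.4 — 1 2/3 stops slower (brighter).
Net so far: 2 stops brighter. ISO: 40000 → 32000 → 25600 → 20000 → 16000 → 12800 → 10000.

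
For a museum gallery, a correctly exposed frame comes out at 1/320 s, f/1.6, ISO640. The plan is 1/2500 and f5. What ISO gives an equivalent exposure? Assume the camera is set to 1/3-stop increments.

ISO 51200

Shutter speed: 1/320 → 1/400 → 1/500 → 1/640 → 1/800 → 1/1000 → 1/1250 → 1/1600 → 1/2000 → 1/2500 — 3 stops faster (darker).
Aperture: f/1.6 → f/1.8 → f/2 → f/2.2 → f/2.5 → f/2.8 → f/3.2 → f/3.5 → f/4 → f/4.5 → f/5 — 3 1/3 stops narrower (darker).
Net change so far: 6 1/3 stops darker. Offset with the ISO: 640 → 800 → 1000 → 1250 → 1600 → 2000 → 2500 → 3200 → 4000 → 5000 → 6400 → 8000 → 10000 → 12800 → 16000 → 20000 → 25600 → 32000 → 40000 → 51200.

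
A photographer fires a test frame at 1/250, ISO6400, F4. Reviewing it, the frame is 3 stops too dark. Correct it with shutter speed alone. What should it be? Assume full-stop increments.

Underexposed by 3 stops → need 3 stops brighter.
Shutter speed: 1/250 → 1/125 → 1/60 → 1/30.

1/30s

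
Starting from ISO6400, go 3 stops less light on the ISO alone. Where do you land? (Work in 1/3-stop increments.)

ISO 800

ISO: 6400 → 5000 → 4000 → 3200 → 2500 → 2000 → 1600 → 1250 → 1000 → 800 — 3 stops lower (darker).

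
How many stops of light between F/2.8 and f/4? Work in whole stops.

f/2.8 → f/4 — count the steps: 1 stop.

1 stop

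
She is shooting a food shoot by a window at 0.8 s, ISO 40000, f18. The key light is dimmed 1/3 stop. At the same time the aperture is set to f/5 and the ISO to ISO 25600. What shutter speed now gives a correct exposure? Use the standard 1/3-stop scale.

Scene light: 1/3 stop darker.
Aperture: f/18 → f/16 → f/14 → f/13 → f/11 → f/10 → f/9 → f/8 → f/7.1 → f/6.3 → f/5.6 → f/5 — 3 2/3 stops wider (brighter).
ISO: 40000 → 32000 → 25600 — 2/3 stop dropped (darker).
Net so far: 2 2/3 stops brighter. Shutter speed: 0.8 → 0.6 → 0.5 → 0.4 → 0.3 → 1/4 → 1/5 → 1/6 → 1/8.

1/8s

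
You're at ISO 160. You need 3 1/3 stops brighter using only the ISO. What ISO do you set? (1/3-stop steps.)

ISO 1600

ISO: 160 → 200 → 250 → 320 → 400 → 500 → 640 → 800 → 1000 → 1250 → 1600 — 3 1/3 stops raised (brighter).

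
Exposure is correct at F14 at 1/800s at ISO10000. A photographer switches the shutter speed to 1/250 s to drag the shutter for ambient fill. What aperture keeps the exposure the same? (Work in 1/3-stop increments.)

Shutter speed: 1/800 → 1/640 → 1/500 → 1/400 → 1/320 → 1/250 — 1 2/3 stops longer (brighter).
Need 1 2/3 stops darker from the aperture: f/14 → f/16 → f/18 → f/20 → f/22 → f/25.

f/25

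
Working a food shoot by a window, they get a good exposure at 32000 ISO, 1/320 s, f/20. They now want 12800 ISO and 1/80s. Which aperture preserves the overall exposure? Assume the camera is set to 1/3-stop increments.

ISO: 32000 → 25600 → 20000 → 16000 → 12800 — 1 1/3 stops lower (darker).
Shutter speed: 1/320 → 1/250 → 1/200 → 1/160 → 1/125 → 1/100 → 1/80 — 2 stops longer (brighter).
Net change so far: 2/3 stop brighter. Offset with the aperture: f/20 → f/22 → f/25.

f/25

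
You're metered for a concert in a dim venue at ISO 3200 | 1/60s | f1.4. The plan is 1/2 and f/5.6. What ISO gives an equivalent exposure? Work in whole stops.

ISO 1600

Shutter speed: 1/60 → 1/30 → 1/15 → 1/8 → 1/4 → 1/2 — 5 stops slower (brighter).
Aperture: f/1.4 → f/2 → f/2.8 → f/4 → f/5.6 — 4 stops stopped down (darker).
Net change so far: 1 stop brighter. Offset with the ISO: 3200 → 1600.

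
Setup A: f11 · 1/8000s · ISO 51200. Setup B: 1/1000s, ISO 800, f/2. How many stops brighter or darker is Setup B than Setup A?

2 stops brighter

Aperture: f/11 → f/8 → f/5.6 → f/4 → f/2.8 → f/2 — 5 stops larger aperture (brighter).
Shutter speed: 1/8000 → 1/4000 → 1/2000 → 1/1000 — 3 stops longer (brighter).
ISO: 51200 → 25600 → 12800 → 6400 → 3200 → 1600 → 800 — 6 stops lower (darker).
Net: +5 +3 −6 = +2 stops.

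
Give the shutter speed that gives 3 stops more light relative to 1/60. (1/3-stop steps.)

1/8s

Shutter speed: 1/60 → 1/50 → 1/40 → 1/30 → 1/25 → 1/20 → 1/15 → 1/13 → 1/10 → 1/8 — 3 stops slower (brighter).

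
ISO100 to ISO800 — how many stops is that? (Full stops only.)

100 → 200 → 400 → 800 — count the steps: 3 stops.

3 stops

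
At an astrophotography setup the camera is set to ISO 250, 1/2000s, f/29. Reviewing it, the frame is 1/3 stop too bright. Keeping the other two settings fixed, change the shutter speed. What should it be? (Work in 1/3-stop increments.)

1/2500s

Overexposed by 1/3 stop → need 1/3 stop darker.
Shutter speed: 1/2000 → 1/2500.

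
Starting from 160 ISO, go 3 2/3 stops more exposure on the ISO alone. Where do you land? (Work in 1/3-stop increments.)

ISO: 160 → 200 → 250 → 320 → 400 → 500 → 640 → 800 → 1000 → 1250 → 1600 → 2000 — 3 2/3 stops raised (brighter).

ISO 2000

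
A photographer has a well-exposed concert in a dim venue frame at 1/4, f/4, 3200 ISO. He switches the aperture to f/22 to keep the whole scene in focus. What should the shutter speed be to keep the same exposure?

8 s

Aperture: f/4 → f/5.6 → f/8 → f/11 → f/16 → f/22 — 5 stops smaller aperture (darker).
Need 5 stops brighter from the shutter speed: 1/4 → 1/2 → 1 → 2 → 4 → 8.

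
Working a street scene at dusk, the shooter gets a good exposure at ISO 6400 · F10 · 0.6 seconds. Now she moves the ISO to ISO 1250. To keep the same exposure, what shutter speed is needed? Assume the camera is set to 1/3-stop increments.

ISO: 6400 → 5000 → 4000 → 3200 → 2500 → 2000 → 1600 → 1250 — 2 1/3 stops dropped (darker).
Need 2 1/3 stops brighter from the shutter speed: 0.6 → 0.8 → 1 → 1.3 → 1.6 → 2 → 2.5 → 3.2.

3.2 s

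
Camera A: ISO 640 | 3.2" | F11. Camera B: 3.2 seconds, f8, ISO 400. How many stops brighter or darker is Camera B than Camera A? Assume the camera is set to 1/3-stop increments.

1/3 stop brighter

Aperture: f/11 → f/10 → f/9 → f/8 — 1 stop wider (brighter).
Shutter speed: unchanged.
ISO: 640 → 500 → 400 — 2/3 stop dropped (darker).
Net: +1 −2/3 = +1/3 stops.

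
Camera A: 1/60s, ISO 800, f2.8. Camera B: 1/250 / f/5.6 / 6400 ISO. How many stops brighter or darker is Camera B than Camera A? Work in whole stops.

1 stop darker

Aperture: f/2.8 → f/4 → f/5.6 — 2 stops smaller aperture (darker).
Shutter speed: 1/60 → 1/125 → 1/250 — 2 stops faster (darker).
ISO: 800 → 1600 → 3200 → 6400 — 3 stops higher (brighter).
Net: −2 −2 +3 = −1 stop.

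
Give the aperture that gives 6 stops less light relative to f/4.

Aperture: f/4 → f/5.6 → f/8 → f/11 → f/16 → f/22 → f/32 — 6 stops narrower (darker).

f/32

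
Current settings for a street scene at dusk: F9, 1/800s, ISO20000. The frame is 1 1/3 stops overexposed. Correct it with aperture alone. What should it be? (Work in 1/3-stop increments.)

f/14

Overexposed by 1 1/3 stops → need 1 1/3 stops darker.
Aperture: f/9 → f/10 → f/11 → f/13 → f/14.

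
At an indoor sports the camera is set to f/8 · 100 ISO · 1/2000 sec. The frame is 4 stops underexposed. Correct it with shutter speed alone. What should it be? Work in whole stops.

Underexposed by 4 stops → need 4 stops brighter.
Shutter speed: 1/2000 → 1/1000 → 1/500 → 1/250 → 1/125.

1/125s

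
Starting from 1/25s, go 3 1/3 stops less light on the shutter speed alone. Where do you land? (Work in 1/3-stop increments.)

1/250s

Shutter speed: 1/25 → 1/30 → 1/40 → 1/50 → 1/60 → 1/80 → 1/100 → 1/125 → 1/160 → 1/200 → 1/250 — 3 1/3 stops faster (darker).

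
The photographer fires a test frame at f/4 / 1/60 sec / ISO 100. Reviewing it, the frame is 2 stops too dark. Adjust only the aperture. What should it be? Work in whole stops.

f/2

Underexposed by 2 stops → need 2 stops brighter.
Aperture: f/4 → f/2.8 → f/2.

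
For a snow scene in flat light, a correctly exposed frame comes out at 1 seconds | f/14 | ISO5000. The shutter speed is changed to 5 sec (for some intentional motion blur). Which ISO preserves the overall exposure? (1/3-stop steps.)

Shutter speed: 1 → 1.3 → 1.6 → 2 → 2.5 → 3.2 → 4 → 5 — 2 1/3 stops longer (brighter).
Need 2 1/3 stops darker from the ISO: 5000 → 4000 → 3200 → 2500 → 2000 → 1600 → 1250 → 1000.

ISO 1000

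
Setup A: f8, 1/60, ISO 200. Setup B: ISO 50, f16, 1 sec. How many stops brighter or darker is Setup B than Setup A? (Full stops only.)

Aperture: f/8 → f/11 → f/16 — 2 stops smaller aperture (darker).
Shutter speed: 1/60 → 1/30 → 1/15 → 1/8 → 1/4 → 1/2 → 1 — 6 stops slower (brighter).
ISO: 200 → 100 → 50 — 2 stops lower (darker).
Net: −2 +6 −2 = +2 stops.

2 stops brighter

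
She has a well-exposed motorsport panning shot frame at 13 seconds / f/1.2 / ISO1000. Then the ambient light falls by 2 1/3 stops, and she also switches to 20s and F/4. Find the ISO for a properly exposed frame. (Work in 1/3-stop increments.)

Scene light: 2 1/3 stops darker.
Shutter speed: 13 → 15 → 20 — 2/3 stop longer (brighter).
Aperture: f/1.2 → f/1.4 → f/1.6 → f/1.8 → f/2 → f/2.2 → f/2.5 → f/2.8 → f/3.2 → f/3.5 → f/4 — 3 1/3 stops narrower (darker).
Net so far: 5 stops darker. ISO: 1000 → 1250 → 1600 → 2000 → 2500 → 3200 → 4000 → 5000 → 6400 → 8000 → 10000 → 12800 → 16000 → 20000 → 25600 → 32000.

ISO 32000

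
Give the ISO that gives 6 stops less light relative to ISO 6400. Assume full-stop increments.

ISO: 6400 → 3200 → 1600 → 800 → 400 → 200 → 100 — 6 stops lower (darker).

ISO 100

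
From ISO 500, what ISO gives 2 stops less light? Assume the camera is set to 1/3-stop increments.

ISO 125

ISO: 500 → 400 → 320 → 250 → 200 → 160 → 125 — 2 stops lower (darker).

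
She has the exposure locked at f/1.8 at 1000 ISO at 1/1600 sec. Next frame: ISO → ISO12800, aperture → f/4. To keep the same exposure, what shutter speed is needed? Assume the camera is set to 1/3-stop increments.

ISO: 1000 → 1250 → 1600 → 2000 → 2500 → 3200 → 4000 → 5000 → 6400 → 8000 → 10000 → 12800 — 3 2/3 stops raised (brighter).
Aperture: f/1.8 → f/2 → f/2.2 → f/2.5 → f/2.8 → f/3.2 → f/3.5 → f/4 — 2 1/3 stops smaller aperture (darker).
Net change so far: 1 1/3 stops brighter. Offset with the shutter speed: 1/1600 → 1/2000 → 1/2500 → 1/3200 → 1/4000.

1/4000s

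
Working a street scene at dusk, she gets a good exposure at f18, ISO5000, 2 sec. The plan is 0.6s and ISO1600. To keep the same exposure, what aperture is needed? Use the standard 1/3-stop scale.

Shutter speed: 2 → 1.6 → 1.3 → 1 → 0.8 → 0.6 — 1 2/3 stops faster (darker).
ISO: 5000 → 4000 → 3200 → 2500 → 2000 → 1600 — 1 2/3 stops dropped (darker).
Net change so far: 3 1/3 stops darker. Offset with the aperture: f/18 → f/16 → f/14 → f/13 → f/11 → f/10 → f/9 → f/8 → f/7.1 → f/6.3 → f/5.6.

f/5.6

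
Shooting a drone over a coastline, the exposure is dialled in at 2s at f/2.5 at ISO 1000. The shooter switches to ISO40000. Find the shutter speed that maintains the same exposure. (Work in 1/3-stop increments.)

1/20s

ISO: 1000 → 1250 → 1600 → 2000 → 2500 → 3200 → 4000 → 5000 → 6400 → 8000 → 10000 → 12800 → 16000 → 20000 → 25600 → 32000 → 40000 — 5 1/3 stops higher (brighter).
Need 5 1/3 stops darker from the shutter speed: 2 → 1.6 → 1.3 → 1 → 0.8 → 0.6 → 0.5 → 0.4 → 0.3 → 1/4 → 1/5 → 1/6 → 1/8 → 1/10 → 1/13 → 1/15 → 1/20.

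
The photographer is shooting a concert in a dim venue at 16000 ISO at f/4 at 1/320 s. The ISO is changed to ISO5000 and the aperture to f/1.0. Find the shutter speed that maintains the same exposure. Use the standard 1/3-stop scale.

1/1600s

ISO: 16000 → 12800 → 10000 → 8000 → 6400 → 5000 — 1 2/3 stops lower (darker).
Aperture: f/4 → f/3.5 → f/3.2 → f/2.8 → f/2.5 → f/2.2 → f/2 → f/1.8 → f/1.6 → f/1.4 → f/1.2 → f/1.1 → f/1.0 — 4 stops wider (brighter).
Net change so far: 2 1/3 stops brighter. Offset with the shutter speed: 1/320 → 1/400 → 1/500 → 1/640 → 1/800 → 1/1000 → 1/1250 → 1/1600.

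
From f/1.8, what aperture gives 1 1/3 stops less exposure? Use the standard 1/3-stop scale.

f/2.8

Aperture: f/1.8 → f/2 → f/2.2 → f/2.5 → f/2.8 — 1 1/3 stops stopped down (darker).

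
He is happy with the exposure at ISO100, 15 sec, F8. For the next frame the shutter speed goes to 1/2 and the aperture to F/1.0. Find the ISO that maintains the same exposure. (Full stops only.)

Shutter speed: 15 → 8 → 4 → 2 → 1 → 1/2 — 5 stops shorter (darker).
Aperture: f/8 → f/5.6 → f/4 → f/2.8 → f/2 → f/1.4 → f/1.0 — 6 stops wider (brighter).
Net change so far: 1 stop brighter. Offset with the ISO: 100 → 50.

ISO 50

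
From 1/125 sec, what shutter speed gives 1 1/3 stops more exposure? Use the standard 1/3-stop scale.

Shutter speed: 1/125 → 1/100 → 1/80 → 1/60 → 1/50 — 1 1/3 stops slower (brighter).

1/50s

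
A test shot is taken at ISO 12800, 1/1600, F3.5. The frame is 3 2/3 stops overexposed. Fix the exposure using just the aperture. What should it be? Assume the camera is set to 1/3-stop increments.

f/13

Overexposed by 3 2/3 stops → need 3 2/3 stops darker.
Aperture: f/3.5 → f/4 → f/4.5 → f/5 → f/5.6 → f/6.3 → f/7.1 → f/8 → f/9 → f/10 → f/11 → f/13.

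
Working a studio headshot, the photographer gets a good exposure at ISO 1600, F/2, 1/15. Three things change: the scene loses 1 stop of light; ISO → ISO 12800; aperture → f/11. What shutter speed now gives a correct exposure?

Scene light: 1 stop darker.
ISO: 1600 → 3200 → 6400 → 12800 — 3 stops higher (brighter).
Aperture: f/2 → f/2.8 → f/4 → f/5.6 → f/8 → f/11 — 5 stops narrower (darker).
Net so far: 3 stops darker. Shutter speed: 1/15 → 1/8 → 1/4 → 1/2.

1/2s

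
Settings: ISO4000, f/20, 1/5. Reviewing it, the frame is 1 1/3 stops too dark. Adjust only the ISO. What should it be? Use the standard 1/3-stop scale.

Underexposed by 1 1/3 stops → need 1 1/3 stops brighter.
ISO: 4000 → 5000 → 6400 → 8000 → 10000.

ISO 10000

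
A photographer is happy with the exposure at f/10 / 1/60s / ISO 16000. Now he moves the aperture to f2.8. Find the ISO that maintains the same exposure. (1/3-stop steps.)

ISO 1250

Aperture: f/10 → f/9 → f/8 → f/7.1 → f/6.3 → f/5.6 → f/5 → f/4.5 → f/4 → f/3.5 → f/3.2 → f/2.8 — 3 2/3 stops larger aperture (brighter).
Need 3 2/3 stops darker from the ISO: 16000 → 12800 → 10000 → 8000 → 6400 → 5000 → 4000 → 3200 → 2500 → 2000 → 1600 → 1250.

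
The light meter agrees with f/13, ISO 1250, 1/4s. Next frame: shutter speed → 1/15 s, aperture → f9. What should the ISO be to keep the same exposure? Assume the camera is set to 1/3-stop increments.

ISO 2500

Shutter speed: 1/4 → 1/5 → 1/6 → 1/8 → 1/10 → 1/13 → 1/15 — 2 stops shorter (darker).
Aperture: f/13 → f/11 → f/10 → f/9 — 1 stop larger aperture (brighter).
Net change so far: 1 stop darker. Offset with the ISO: 1250 → 1600 → 2000 → 2500.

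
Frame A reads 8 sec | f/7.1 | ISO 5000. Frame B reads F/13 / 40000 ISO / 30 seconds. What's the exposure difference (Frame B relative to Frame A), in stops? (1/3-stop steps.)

Aperture: f/7.1 → f/8 → f/9 → f/10 → f/11 → f/13 — 1 2/3 stops narrower (darker).
Shutter speed: 8 → 10 → 13 → 15 → 20 → 25 → 30 — 2 stops slower (brighter).
ISO: 5000 → 6400 → 8000 → 10000 → 12800 → 16000 → 20000 → 25600 → 32000 → 40000 — 3 stops higher (brighter).
Net: −1 2/3 +2 +3 = +3 1/3 stops.

3 1/3 stops brighter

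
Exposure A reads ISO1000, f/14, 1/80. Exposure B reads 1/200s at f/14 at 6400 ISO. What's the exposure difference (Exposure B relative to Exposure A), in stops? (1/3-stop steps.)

Aperture: unchanged.
Shutter speed: 1/80 → 1/100 → 1/125 → 1/160 → 1/200 — 1 1/3 stops shorter (darker).
ISO: 1000 → 1250 → 1600 → 2000 → 2500 → 3200 → 4000 → 5000 → 6400 — 2 2/3 stops raised (brighter).
Net: −1 1/3 +2 2/3 = +1 1/3 stops.

1 1/3 stops brighter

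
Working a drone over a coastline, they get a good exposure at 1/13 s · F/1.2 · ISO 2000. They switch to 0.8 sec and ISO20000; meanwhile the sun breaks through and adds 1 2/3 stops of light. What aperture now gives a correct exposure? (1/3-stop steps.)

Scene light: 1 2/3 stops brighter.
Shutter speed: 1/13 → 1/10 → 1/8 → 1/6 → 1/5 → 1/4 → 0.3 → 0.4 → 0.5 → 0.6 → 0.8 — 3 1/3 stops slower (brighter).
ISO: 2000 → 2500 → 3200 → 4000 → 5000 → 6400 → 8000 → 10000 → 12800 → 16000 → 20000 — 3 1/3 stops higher (brighter).
Net so far: 8 1/3 stops brighter. Aperture: f/1.2 → f/1.4 → f/1.6 → f/1.8 → f/2 → f/2.2 → f/2.5 → f/2.8 → f/3.2 → f/3.5 → f/4 → f/4.5 → f/5 → f/5.6 → f/6.3 → f/7.1 → f/8 → f/9 → f/10 → f/11 → f/13 → f/14 → f/16 → f/18 → f/20 → f/22.

f/22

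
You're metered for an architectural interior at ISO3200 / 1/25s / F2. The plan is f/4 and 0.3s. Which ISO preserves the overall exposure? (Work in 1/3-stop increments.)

Aperture: f/2 → f/2.2 → f/2.5 → f/2.8 → f/3.2 → f/3.5 → f/4 — 2 stops stopped down (darker).
Shutter speed: 1/25 → 1/20 → 1/15 → 1/13 → 1/10 → 1/8 → 1/6 → 1/5 → 1/4 → 0.3 — 3 stops longer (brighter).
Net change so far: 1 stop brighter. Offset with the ISO: 3200 → 2500 → 2000 → 1600.

ISO 1600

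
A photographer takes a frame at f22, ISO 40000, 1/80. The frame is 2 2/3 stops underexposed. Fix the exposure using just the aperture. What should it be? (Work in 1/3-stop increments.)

f/9

Underexposed by 2 2/3 stops → need 2 2/3 stops brighter.
Aperture: f/22 → f/20 → f/18 → f/16 → f/14 → f/13 → f/11 → f/10 → f/9.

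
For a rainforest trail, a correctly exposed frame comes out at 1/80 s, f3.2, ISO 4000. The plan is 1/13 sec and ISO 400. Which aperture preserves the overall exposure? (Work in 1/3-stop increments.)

Shutter speed: 1/80 → 1/60 → 1/50 → 1/40 → 1/30 → 1/25 → 1/20 → 1/15 → 1/13 — 2 2/3 stops slower (brighter).
ISO: 4000 → 3200 → 2500 → 2000 → 1600 → 1250 → 1000 → 800 → 640 → 500 → 400 — 3 1/3 stops dropped (darker).
Net change so far: 2/3 stop darker. Offset with the aperture: f/3.2 → f/2.8 → f/2.5.

f/2.5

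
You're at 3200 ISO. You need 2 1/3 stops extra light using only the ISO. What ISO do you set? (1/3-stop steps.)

ISO: 3200 → 4000 → 5000 → 6400 → 8000 → 10000 → 12800 → 16000 — 2 1/3 stops raised (brighter).

ISO 16000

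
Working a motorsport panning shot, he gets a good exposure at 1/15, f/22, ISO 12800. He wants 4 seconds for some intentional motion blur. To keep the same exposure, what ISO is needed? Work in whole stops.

Shutter speed: 1/15 → 1/8 → 1/4 → 1/2 → 1 → 2 → 4 — 6 stops slower (brighter).
Need 6 stops darker from the ISO: 12800 → 6400 → 3200 → 1600 → 800 → 400 → 200.

ISO 200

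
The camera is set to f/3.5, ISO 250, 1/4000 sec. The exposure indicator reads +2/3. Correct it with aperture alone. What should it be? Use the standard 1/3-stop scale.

f/4.5

Overexposed by 2/3 stop → need 2/3 stop darker.
Aperture: f/3.5 → f/4 → f/4.5.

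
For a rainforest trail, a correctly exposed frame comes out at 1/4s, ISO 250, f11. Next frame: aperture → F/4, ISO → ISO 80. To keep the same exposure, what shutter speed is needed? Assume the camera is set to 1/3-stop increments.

1/10s

Aperture: f/11 → f/10 → f/9 → f/8 → f/7.1 → f/6.3 → f/5.6 → f/5 → f/4.5 → f/4 — 3 stops larger aperture (brighter).
ISO: 250 → 200 → 160 → 125 → 100 → 80 — 1 2/3 stops dropped (darker).
Net change so far: 1 1/3 stops brighter. Offset with the shutter speed: 1/4 → 1/5 → 1/6 → 1/8 → 1/10.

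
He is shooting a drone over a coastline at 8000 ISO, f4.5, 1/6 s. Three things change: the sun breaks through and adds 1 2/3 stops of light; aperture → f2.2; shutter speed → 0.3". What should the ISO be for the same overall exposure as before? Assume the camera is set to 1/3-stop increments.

Scene light: 1 2/3 stops brighter.
Aperture: f/4.5 → f/4 → f/3.5 → f/3.2 → f/2.8 → f/2.5 → f/2.2 — 2 stops larger aperture (brighter).
Shutter speed: 1/6 → 1/5 → 1/4 → 0.3 — 1 stop slower (brighter).
Net so far: 4 2/3 stops brighter. ISO: 8000 → 6400 → 5000 → 4000 → 3200 → 2500 → 2000 → 1600 → 1250 → 1000 → 800 → 640 → 500 → 400 → 320.

ISO 320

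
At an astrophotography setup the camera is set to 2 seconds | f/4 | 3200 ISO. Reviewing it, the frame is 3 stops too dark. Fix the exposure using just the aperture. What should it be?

f/1.4

Underexposed by 3 stops → need 3 stops brighter.
Aperture: f/4 → f/2.8 → f/2 → f/1.4.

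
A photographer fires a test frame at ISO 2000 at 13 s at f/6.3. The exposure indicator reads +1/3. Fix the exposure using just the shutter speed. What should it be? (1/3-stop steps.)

10 s

Overexposed by 1/3 stop → need 1/3 stop darker.
Shutter speed: 13 → 10.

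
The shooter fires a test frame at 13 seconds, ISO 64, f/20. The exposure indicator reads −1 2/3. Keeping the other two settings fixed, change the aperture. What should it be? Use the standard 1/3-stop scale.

Underexposed by 1 2/3 stops → need 1 2/3 stops brighter.
Aperture: f/20 → f/18 → f/16 → f/14 → f/13 → f/11.

f/11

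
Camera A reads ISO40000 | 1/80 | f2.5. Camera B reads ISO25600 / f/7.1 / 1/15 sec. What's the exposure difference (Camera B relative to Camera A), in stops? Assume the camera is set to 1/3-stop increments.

1 1/3 stops darker

Aperture: f/2.5 → f/2.8 → f/3.2 → f/3.5 → f/4 → f/4.5 → f/5 → f/5.6 → f/6.3 → f/7.1 — 3 stops stopped down (darker).
Shutter speed: 1/80 → 1/60 → 1/50 → 1/40 → 1/30 → 1/25 → 1/20 → 1/15 — 2 1/3 stops longer (brighter).
ISO: 40000 → 32000 → 25600 — 2/3 stop dropped (darker).
Net: −3 +2 1/3 −2/3 = −1 1/3 stops.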